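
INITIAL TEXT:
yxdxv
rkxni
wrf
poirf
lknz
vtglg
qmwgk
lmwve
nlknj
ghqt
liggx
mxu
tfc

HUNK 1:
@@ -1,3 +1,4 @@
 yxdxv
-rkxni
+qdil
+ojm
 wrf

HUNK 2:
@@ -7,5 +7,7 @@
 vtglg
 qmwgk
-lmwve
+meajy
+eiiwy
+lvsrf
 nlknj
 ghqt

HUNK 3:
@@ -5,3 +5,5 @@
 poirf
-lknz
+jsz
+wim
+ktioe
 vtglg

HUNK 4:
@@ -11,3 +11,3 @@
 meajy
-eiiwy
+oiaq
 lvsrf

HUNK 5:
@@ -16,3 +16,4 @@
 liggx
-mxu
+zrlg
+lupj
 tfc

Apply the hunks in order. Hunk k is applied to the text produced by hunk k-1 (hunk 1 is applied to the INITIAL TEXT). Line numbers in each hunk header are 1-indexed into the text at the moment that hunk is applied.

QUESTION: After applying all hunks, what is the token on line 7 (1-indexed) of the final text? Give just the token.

Answer: wim

Derivation:
Hunk 1: at line 1 remove [rkxni] add [qdil,ojm] -> 14 lines: yxdxv qdil ojm wrf poirf lknz vtglg qmwgk lmwve nlknj ghqt liggx mxu tfc
Hunk 2: at line 7 remove [lmwve] add [meajy,eiiwy,lvsrf] -> 16 lines: yxdxv qdil ojm wrf poirf lknz vtglg qmwgk meajy eiiwy lvsrf nlknj ghqt liggx mxu tfc
Hunk 3: at line 5 remove [lknz] add [jsz,wim,ktioe] -> 18 lines: yxdxv qdil ojm wrf poirf jsz wim ktioe vtglg qmwgk meajy eiiwy lvsrf nlknj ghqt liggx mxu tfc
Hunk 4: at line 11 remove [eiiwy] add [oiaq] -> 18 lines: yxdxv qdil ojm wrf poirf jsz wim ktioe vtglg qmwgk meajy oiaq lvsrf nlknj ghqt liggx mxu tfc
Hunk 5: at line 16 remove [mxu] add [zrlg,lupj] -> 19 lines: yxdxv qdil ojm wrf poirf jsz wim ktioe vtglg qmwgk meajy oiaq lvsrf nlknj ghqt liggx zrlg lupj tfc
Final line 7: wim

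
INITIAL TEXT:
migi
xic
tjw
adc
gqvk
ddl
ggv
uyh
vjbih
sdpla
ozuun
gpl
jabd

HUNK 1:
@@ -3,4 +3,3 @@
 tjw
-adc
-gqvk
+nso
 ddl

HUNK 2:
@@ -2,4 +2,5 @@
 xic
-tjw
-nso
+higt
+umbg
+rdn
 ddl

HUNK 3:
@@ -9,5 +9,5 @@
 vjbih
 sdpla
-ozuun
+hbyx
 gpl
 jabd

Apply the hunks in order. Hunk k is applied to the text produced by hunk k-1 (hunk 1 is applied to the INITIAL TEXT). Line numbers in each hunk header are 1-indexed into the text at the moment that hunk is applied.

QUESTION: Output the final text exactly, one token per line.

Hunk 1: at line 3 remove [adc,gqvk] add [nso] -> 12 lines: migi xic tjw nso ddl ggv uyh vjbih sdpla ozuun gpl jabd
Hunk 2: at line 2 remove [tjw,nso] add [higt,umbg,rdn] -> 13 lines: migi xic higt umbg rdn ddl ggv uyh vjbih sdpla ozuun gpl jabd
Hunk 3: at line 9 remove [ozuun] add [hbyx] -> 13 lines: migi xic higt umbg rdn ddl ggv uyh vjbih sdpla hbyx gpl jabd

Answer: migi
xic
higt
umbg
rdn
ddl
ggv
uyh
vjbih
sdpla
hbyx
gpl
jabd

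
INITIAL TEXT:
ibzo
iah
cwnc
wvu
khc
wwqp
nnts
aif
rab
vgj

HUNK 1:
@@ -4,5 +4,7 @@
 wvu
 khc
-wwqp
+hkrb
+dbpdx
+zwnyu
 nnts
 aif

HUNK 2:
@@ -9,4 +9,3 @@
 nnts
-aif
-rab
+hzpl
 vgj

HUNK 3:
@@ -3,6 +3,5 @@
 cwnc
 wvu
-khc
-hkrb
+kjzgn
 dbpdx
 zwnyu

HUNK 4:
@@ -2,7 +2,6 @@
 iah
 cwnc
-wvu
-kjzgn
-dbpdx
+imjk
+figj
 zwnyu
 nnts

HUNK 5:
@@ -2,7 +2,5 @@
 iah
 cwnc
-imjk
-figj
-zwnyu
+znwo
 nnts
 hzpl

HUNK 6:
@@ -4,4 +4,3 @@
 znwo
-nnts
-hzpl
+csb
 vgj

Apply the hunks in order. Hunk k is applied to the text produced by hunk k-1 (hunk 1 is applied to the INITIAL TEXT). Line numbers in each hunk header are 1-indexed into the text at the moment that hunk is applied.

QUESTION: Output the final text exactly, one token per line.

Hunk 1: at line 4 remove [wwqp] add [hkrb,dbpdx,zwnyu] -> 12 lines: ibzo iah cwnc wvu khc hkrb dbpdx zwnyu nnts aif rab vgj
Hunk 2: at line 9 remove [aif,rab] add [hzpl] -> 11 lines: ibzo iah cwnc wvu khc hkrb dbpdx zwnyu nnts hzpl vgj
Hunk 3: at line 3 remove [khc,hkrb] add [kjzgn] -> 10 lines: ibzo iah cwnc wvu kjzgn dbpdx zwnyu nnts hzpl vgj
Hunk 4: at line 2 remove [wvu,kjzgn,dbpdx] add [imjk,figj] -> 9 lines: ibzo iah cwnc imjk figj zwnyu nnts hzpl vgj
Hunk 5: at line 2 remove [imjk,figj,zwnyu] add [znwo] -> 7 lines: ibzo iah cwnc znwo nnts hzpl vgj
Hunk 6: at line 4 remove [nnts,hzpl] add [csb] -> 6 lines: ibzo iah cwnc znwo csb vgj

Answer: ibzo
iah
cwnc
znwo
csb
vgj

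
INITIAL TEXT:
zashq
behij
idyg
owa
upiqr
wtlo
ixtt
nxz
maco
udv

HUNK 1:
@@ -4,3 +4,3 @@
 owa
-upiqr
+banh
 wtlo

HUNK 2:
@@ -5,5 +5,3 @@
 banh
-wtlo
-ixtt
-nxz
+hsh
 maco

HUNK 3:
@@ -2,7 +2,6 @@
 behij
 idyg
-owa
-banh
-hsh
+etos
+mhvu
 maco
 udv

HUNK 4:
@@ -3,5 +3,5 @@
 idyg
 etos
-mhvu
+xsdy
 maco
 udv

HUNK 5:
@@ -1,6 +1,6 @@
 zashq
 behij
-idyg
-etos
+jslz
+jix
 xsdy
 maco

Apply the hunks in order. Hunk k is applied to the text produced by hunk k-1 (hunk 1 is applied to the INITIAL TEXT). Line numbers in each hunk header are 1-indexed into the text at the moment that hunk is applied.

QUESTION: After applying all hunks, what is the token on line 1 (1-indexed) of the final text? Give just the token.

Hunk 1: at line 4 remove [upiqr] add [banh] -> 10 lines: zashq behij idyg owa banh wtlo ixtt nxz maco udv
Hunk 2: at line 5 remove [wtlo,ixtt,nxz] add [hsh] -> 8 lines: zashq behij idyg owa banh hsh maco udv
Hunk 3: at line 2 remove [owa,banh,hsh] add [etos,mhvu] -> 7 lines: zashq behij idyg etos mhvu maco udv
Hunk 4: at line 3 remove [mhvu] add [xsdy] -> 7 lines: zashq behij idyg etos xsdy maco udv
Hunk 5: at line 1 remove [idyg,etos] add [jslz,jix] -> 7 lines: zashq behij jslz jix xsdy maco udv
Final line 1: zashq

Answer: zashq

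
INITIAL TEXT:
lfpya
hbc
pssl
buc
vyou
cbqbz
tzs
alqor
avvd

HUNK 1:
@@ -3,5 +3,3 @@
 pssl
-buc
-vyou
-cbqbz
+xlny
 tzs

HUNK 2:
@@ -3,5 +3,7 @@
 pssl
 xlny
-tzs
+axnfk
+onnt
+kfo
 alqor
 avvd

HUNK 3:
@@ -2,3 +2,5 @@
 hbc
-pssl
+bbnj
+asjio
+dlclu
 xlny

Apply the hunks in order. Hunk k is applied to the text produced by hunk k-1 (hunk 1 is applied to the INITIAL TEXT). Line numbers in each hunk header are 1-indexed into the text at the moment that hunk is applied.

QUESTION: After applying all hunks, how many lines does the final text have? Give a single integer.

Answer: 11

Derivation:
Hunk 1: at line 3 remove [buc,vyou,cbqbz] add [xlny] -> 7 lines: lfpya hbc pssl xlny tzs alqor avvd
Hunk 2: at line 3 remove [tzs] add [axnfk,onnt,kfo] -> 9 lines: lfpya hbc pssl xlny axnfk onnt kfo alqor avvd
Hunk 3: at line 2 remove [pssl] add [bbnj,asjio,dlclu] -> 11 lines: lfpya hbc bbnj asjio dlclu xlny axnfk onnt kfo alqor avvd
Final line count: 11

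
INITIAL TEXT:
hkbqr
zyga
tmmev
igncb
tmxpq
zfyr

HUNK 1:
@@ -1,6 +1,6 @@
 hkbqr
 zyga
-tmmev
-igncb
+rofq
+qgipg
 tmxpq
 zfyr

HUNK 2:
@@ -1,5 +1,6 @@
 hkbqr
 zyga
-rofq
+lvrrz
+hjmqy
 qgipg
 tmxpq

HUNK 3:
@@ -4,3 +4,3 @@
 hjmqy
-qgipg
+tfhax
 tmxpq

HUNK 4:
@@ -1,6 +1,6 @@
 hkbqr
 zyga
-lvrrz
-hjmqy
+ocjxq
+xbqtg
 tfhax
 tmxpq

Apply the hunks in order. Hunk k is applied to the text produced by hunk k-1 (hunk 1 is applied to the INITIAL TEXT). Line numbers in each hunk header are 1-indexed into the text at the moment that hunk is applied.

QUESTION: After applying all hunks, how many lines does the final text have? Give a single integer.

Answer: 7

Derivation:
Hunk 1: at line 1 remove [tmmev,igncb] add [rofq,qgipg] -> 6 lines: hkbqr zyga rofq qgipg tmxpq zfyr
Hunk 2: at line 1 remove [rofq] add [lvrrz,hjmqy] -> 7 lines: hkbqr zyga lvrrz hjmqy qgipg tmxpq zfyr
Hunk 3: at line 4 remove [qgipg] add [tfhax] -> 7 lines: hkbqr zyga lvrrz hjmqy tfhax tmxpq zfyr
Hunk 4: at line 1 remove [lvrrz,hjmqy] add [ocjxq,xbqtg] -> 7 lines: hkbqr zyga ocjxq xbqtg tfhax tmxpq zfyr
Final line count: 7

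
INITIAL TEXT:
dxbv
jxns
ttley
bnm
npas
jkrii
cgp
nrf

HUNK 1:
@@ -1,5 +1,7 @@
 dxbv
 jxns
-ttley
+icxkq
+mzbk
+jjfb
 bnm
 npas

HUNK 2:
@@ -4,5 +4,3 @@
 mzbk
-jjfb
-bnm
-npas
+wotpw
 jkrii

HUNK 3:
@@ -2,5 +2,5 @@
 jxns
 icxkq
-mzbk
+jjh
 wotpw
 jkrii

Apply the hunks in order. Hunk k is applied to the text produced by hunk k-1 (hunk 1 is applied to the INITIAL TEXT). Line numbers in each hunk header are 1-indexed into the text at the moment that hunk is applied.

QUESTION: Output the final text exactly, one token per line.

Hunk 1: at line 1 remove [ttley] add [icxkq,mzbk,jjfb] -> 10 lines: dxbv jxns icxkq mzbk jjfb bnm npas jkrii cgp nrf
Hunk 2: at line 4 remove [jjfb,bnm,npas] add [wotpw] -> 8 lines: dxbv jxns icxkq mzbk wotpw jkrii cgp nrf
Hunk 3: at line 2 remove [mzbk] add [jjh] -> 8 lines: dxbv jxns icxkq jjh wotpw jkrii cgp nrf

Answer: dxbv
jxns
icxkq
jjh
wotpw
jkrii
cgp
nrf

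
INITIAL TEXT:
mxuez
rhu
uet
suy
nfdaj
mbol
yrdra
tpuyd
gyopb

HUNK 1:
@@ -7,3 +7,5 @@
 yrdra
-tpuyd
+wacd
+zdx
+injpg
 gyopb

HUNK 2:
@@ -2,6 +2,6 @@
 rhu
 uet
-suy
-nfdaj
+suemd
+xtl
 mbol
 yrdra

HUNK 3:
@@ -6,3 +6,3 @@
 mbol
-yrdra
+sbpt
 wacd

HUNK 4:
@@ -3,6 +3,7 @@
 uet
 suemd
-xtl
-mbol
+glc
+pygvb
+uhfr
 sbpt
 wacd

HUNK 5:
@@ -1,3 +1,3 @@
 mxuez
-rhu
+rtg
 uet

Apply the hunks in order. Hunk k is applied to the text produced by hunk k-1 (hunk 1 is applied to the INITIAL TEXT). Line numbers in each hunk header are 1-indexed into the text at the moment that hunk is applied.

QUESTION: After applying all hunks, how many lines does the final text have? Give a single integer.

Hunk 1: at line 7 remove [tpuyd] add [wacd,zdx,injpg] -> 11 lines: mxuez rhu uet suy nfdaj mbol yrdra wacd zdx injpg gyopb
Hunk 2: at line 2 remove [suy,nfdaj] add [suemd,xtl] -> 11 lines: mxuez rhu uet suemd xtl mbol yrdra wacd zdx injpg gyopb
Hunk 3: at line 6 remove [yrdra] add [sbpt] -> 11 lines: mxuez rhu uet suemd xtl mbol sbpt wacd zdx injpg gyopb
Hunk 4: at line 3 remove [xtl,mbol] add [glc,pygvb,uhfr] -> 12 lines: mxuez rhu uet suemd glc pygvb uhfr sbpt wacd zdx injpg gyopb
Hunk 5: at line 1 remove [rhu] add [rtg] -> 12 lines: mxuez rtg uet suemd glc pygvb uhfr sbpt wacd zdx injpg gyopb
Final line count: 12

Answer: 12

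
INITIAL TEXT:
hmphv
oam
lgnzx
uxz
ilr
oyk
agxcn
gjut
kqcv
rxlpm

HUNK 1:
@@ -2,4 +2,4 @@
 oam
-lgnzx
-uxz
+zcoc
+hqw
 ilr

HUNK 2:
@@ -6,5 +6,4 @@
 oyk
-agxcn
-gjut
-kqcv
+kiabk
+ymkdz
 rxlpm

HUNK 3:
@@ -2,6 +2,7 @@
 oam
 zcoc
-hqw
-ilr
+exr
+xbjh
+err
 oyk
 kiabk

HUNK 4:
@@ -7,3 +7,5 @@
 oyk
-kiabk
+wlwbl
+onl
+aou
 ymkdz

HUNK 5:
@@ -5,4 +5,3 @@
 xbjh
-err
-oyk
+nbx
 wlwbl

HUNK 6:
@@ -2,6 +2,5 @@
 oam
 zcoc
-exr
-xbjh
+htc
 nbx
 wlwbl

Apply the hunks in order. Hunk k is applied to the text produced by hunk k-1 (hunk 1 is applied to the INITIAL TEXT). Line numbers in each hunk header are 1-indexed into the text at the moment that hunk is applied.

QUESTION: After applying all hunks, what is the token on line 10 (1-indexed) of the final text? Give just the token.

Answer: rxlpm

Derivation:
Hunk 1: at line 2 remove [lgnzx,uxz] add [zcoc,hqw] -> 10 lines: hmphv oam zcoc hqw ilr oyk agxcn gjut kqcv rxlpm
Hunk 2: at line 6 remove [agxcn,gjut,kqcv] add [kiabk,ymkdz] -> 9 lines: hmphv oam zcoc hqw ilr oyk kiabk ymkdz rxlpm
Hunk 3: at line 2 remove [hqw,ilr] add [exr,xbjh,err] -> 10 lines: hmphv oam zcoc exr xbjh err oyk kiabk ymkdz rxlpm
Hunk 4: at line 7 remove [kiabk] add [wlwbl,onl,aou] -> 12 lines: hmphv oam zcoc exr xbjh err oyk wlwbl onl aou ymkdz rxlpm
Hunk 5: at line 5 remove [err,oyk] add [nbx] -> 11 lines: hmphv oam zcoc exr xbjh nbx wlwbl onl aou ymkdz rxlpm
Hunk 6: at line 2 remove [exr,xbjh] add [htc] -> 10 lines: hmphv oam zcoc htc nbx wlwbl onl aou ymkdz rxlpm
Final line 10: rxlpm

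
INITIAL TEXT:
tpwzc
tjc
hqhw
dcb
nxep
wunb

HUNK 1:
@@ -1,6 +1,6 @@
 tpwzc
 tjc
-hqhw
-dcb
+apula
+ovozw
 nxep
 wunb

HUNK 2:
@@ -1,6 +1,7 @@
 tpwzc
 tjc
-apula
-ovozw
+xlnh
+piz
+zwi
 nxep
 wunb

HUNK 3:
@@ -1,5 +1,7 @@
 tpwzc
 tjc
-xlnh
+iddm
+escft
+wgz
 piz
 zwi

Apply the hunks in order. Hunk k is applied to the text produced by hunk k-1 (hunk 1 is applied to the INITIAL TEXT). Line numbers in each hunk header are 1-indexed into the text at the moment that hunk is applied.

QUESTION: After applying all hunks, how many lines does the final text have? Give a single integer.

Answer: 9

Derivation:
Hunk 1: at line 1 remove [hqhw,dcb] add [apula,ovozw] -> 6 lines: tpwzc tjc apula ovozw nxep wunb
Hunk 2: at line 1 remove [apula,ovozw] add [xlnh,piz,zwi] -> 7 lines: tpwzc tjc xlnh piz zwi nxep wunb
Hunk 3: at line 1 remove [xlnh] add [iddm,escft,wgz] -> 9 lines: tpwzc tjc iddm escft wgz piz zwi nxep wunb
Final line count: 9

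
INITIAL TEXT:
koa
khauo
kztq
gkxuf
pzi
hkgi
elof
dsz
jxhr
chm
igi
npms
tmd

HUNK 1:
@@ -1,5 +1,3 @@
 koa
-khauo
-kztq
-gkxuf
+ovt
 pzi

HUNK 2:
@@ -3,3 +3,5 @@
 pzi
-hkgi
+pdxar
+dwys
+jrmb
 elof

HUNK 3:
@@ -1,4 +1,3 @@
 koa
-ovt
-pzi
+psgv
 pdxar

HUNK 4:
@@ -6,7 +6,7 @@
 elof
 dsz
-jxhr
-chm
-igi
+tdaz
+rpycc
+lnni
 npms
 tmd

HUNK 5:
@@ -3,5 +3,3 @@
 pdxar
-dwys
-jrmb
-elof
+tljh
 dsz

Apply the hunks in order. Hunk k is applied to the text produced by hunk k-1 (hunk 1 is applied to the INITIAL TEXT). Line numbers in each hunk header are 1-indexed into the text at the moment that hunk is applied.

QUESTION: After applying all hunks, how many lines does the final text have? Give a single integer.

Answer: 10

Derivation:
Hunk 1: at line 1 remove [khauo,kztq,gkxuf] add [ovt] -> 11 lines: koa ovt pzi hkgi elof dsz jxhr chm igi npms tmd
Hunk 2: at line 3 remove [hkgi] add [pdxar,dwys,jrmb] -> 13 lines: koa ovt pzi pdxar dwys jrmb elof dsz jxhr chm igi npms tmd
Hunk 3: at line 1 remove [ovt,pzi] add [psgv] -> 12 lines: koa psgv pdxar dwys jrmb elof dsz jxhr chm igi npms tmd
Hunk 4: at line 6 remove [jxhr,chm,igi] add [tdaz,rpycc,lnni] -> 12 lines: koa psgv pdxar dwys jrmb elof dsz tdaz rpycc lnni npms tmd
Hunk 5: at line 3 remove [dwys,jrmb,elof] add [tljh] -> 10 lines: koa psgv pdxar tljh dsz tdaz rpycc lnni npms tmd
Final line count: 10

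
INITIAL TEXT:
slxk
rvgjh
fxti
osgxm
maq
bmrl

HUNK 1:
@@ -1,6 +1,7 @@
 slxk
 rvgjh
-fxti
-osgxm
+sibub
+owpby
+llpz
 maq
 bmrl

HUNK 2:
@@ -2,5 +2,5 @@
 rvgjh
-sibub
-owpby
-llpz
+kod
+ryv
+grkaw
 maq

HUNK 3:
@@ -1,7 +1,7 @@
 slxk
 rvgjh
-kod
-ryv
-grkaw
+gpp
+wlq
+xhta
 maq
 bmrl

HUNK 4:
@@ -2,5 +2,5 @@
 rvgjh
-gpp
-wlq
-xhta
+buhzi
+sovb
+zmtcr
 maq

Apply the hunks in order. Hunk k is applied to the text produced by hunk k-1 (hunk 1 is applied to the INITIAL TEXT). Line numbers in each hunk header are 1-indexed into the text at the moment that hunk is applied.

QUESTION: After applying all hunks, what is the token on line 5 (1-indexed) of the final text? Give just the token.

Hunk 1: at line 1 remove [fxti,osgxm] add [sibub,owpby,llpz] -> 7 lines: slxk rvgjh sibub owpby llpz maq bmrl
Hunk 2: at line 2 remove [sibub,owpby,llpz] add [kod,ryv,grkaw] -> 7 lines: slxk rvgjh kod ryv grkaw maq bmrl
Hunk 3: at line 1 remove [kod,ryv,grkaw] add [gpp,wlq,xhta] -> 7 lines: slxk rvgjh gpp wlq xhta maq bmrl
Hunk 4: at line 2 remove [gpp,wlq,xhta] add [buhzi,sovb,zmtcr] -> 7 lines: slxk rvgjh buhzi sovb zmtcr maq bmrl
Final line 5: zmtcr

Answer: zmtcr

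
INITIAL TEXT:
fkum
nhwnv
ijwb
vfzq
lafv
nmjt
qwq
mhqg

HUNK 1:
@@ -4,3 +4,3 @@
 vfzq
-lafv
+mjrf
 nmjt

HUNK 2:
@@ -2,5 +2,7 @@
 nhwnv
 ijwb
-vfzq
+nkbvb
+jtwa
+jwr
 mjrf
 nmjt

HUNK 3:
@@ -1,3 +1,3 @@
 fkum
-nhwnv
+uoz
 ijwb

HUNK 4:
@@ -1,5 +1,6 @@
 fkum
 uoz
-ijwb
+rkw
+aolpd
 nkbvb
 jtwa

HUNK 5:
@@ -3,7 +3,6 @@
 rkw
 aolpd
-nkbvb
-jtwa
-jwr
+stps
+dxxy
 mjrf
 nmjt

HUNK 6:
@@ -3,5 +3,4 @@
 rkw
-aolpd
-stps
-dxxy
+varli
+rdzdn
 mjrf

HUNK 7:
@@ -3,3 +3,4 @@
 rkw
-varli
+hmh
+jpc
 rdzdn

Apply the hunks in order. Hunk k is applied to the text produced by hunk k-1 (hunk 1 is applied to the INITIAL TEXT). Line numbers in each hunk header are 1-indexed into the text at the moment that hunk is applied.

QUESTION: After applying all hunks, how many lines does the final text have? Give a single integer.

Answer: 10

Derivation:
Hunk 1: at line 4 remove [lafv] add [mjrf] -> 8 lines: fkum nhwnv ijwb vfzq mjrf nmjt qwq mhqg
Hunk 2: at line 2 remove [vfzq] add [nkbvb,jtwa,jwr] -> 10 lines: fkum nhwnv ijwb nkbvb jtwa jwr mjrf nmjt qwq mhqg
Hunk 3: at line 1 remove [nhwnv] add [uoz] -> 10 lines: fkum uoz ijwb nkbvb jtwa jwr mjrf nmjt qwq mhqg
Hunk 4: at line 1 remove [ijwb] add [rkw,aolpd] -> 11 lines: fkum uoz rkw aolpd nkbvb jtwa jwr mjrf nmjt qwq mhqg
Hunk 5: at line 3 remove [nkbvb,jtwa,jwr] add [stps,dxxy] -> 10 lines: fkum uoz rkw aolpd stps dxxy mjrf nmjt qwq mhqg
Hunk 6: at line 3 remove [aolpd,stps,dxxy] add [varli,rdzdn] -> 9 lines: fkum uoz rkw varli rdzdn mjrf nmjt qwq mhqg
Hunk 7: at line 3 remove [varli] add [hmh,jpc] -> 10 lines: fkum uoz rkw hmh jpc rdzdn mjrf nmjt qwq mhqg
Final line count: 10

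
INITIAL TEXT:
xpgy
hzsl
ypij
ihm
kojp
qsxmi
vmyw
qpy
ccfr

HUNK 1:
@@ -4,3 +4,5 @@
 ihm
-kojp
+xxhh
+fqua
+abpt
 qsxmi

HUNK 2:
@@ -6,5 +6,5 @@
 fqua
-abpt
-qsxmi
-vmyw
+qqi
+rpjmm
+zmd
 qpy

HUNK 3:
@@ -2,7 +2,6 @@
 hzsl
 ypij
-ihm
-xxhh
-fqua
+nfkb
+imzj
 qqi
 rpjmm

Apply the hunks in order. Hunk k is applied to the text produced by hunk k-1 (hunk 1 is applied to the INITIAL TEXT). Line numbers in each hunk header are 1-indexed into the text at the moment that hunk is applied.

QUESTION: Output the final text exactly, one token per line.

Hunk 1: at line 4 remove [kojp] add [xxhh,fqua,abpt] -> 11 lines: xpgy hzsl ypij ihm xxhh fqua abpt qsxmi vmyw qpy ccfr
Hunk 2: at line 6 remove [abpt,qsxmi,vmyw] add [qqi,rpjmm,zmd] -> 11 lines: xpgy hzsl ypij ihm xxhh fqua qqi rpjmm zmd qpy ccfr
Hunk 3: at line 2 remove [ihm,xxhh,fqua] add [nfkb,imzj] -> 10 lines: xpgy hzsl ypij nfkb imzj qqi rpjmm zmd qpy ccfr

Answer: xpgy
hzsl
ypij
nfkb
imzj
qqi
rpjmm
zmd
qpy
ccfr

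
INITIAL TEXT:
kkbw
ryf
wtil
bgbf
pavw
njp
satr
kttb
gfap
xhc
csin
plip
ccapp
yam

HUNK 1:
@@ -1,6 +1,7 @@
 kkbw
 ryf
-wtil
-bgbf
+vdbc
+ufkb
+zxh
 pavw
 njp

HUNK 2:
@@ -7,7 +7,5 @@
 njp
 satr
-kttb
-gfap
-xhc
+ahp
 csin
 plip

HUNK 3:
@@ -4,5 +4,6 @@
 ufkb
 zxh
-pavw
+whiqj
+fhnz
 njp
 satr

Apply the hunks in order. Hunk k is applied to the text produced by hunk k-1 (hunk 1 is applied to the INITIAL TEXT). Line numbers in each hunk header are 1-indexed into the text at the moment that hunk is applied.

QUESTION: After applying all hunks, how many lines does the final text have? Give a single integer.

Answer: 14

Derivation:
Hunk 1: at line 1 remove [wtil,bgbf] add [vdbc,ufkb,zxh] -> 15 lines: kkbw ryf vdbc ufkb zxh pavw njp satr kttb gfap xhc csin plip ccapp yam
Hunk 2: at line 7 remove [kttb,gfap,xhc] add [ahp] -> 13 lines: kkbw ryf vdbc ufkb zxh pavw njp satr ahp csin plip ccapp yam
Hunk 3: at line 4 remove [pavw] add [whiqj,fhnz] -> 14 lines: kkbw ryf vdbc ufkb zxh whiqj fhnz njp satr ahp csin plip ccapp yam
Final line count: 14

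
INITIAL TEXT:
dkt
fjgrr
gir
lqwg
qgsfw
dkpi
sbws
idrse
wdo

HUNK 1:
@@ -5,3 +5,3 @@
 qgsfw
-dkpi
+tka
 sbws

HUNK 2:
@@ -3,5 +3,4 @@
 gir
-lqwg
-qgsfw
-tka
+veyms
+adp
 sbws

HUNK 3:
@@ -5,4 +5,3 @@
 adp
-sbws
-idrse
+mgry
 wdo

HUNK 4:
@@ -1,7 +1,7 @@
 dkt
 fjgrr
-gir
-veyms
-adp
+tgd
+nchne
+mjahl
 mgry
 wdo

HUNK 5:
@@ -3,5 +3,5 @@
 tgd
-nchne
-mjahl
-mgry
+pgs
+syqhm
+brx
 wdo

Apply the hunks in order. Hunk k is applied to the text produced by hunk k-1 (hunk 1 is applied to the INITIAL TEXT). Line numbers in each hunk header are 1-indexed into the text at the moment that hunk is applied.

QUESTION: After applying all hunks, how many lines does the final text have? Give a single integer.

Answer: 7

Derivation:
Hunk 1: at line 5 remove [dkpi] add [tka] -> 9 lines: dkt fjgrr gir lqwg qgsfw tka sbws idrse wdo
Hunk 2: at line 3 remove [lqwg,qgsfw,tka] add [veyms,adp] -> 8 lines: dkt fjgrr gir veyms adp sbws idrse wdo
Hunk 3: at line 5 remove [sbws,idrse] add [mgry] -> 7 lines: dkt fjgrr gir veyms adp mgry wdo
Hunk 4: at line 1 remove [gir,veyms,adp] add [tgd,nchne,mjahl] -> 7 lines: dkt fjgrr tgd nchne mjahl mgry wdo
Hunk 5: at line 3 remove [nchne,mjahl,mgry] add [pgs,syqhm,brx] -> 7 lines: dkt fjgrr tgd pgs syqhm brx wdo
Final line count: 7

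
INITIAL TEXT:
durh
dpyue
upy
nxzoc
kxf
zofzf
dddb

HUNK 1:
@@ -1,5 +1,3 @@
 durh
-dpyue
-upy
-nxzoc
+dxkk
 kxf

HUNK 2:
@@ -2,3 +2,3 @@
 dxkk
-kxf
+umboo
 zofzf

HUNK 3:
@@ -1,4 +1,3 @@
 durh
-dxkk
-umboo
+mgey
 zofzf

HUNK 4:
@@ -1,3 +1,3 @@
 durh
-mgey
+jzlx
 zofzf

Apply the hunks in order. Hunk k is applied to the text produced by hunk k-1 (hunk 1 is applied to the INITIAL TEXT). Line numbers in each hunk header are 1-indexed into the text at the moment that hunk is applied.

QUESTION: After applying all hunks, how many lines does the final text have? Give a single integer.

Hunk 1: at line 1 remove [dpyue,upy,nxzoc] add [dxkk] -> 5 lines: durh dxkk kxf zofzf dddb
Hunk 2: at line 2 remove [kxf] add [umboo] -> 5 lines: durh dxkk umboo zofzf dddb
Hunk 3: at line 1 remove [dxkk,umboo] add [mgey] -> 4 lines: durh mgey zofzf dddb
Hunk 4: at line 1 remove [mgey] add [jzlx] -> 4 lines: durh jzlx zofzf dddb
Final line count: 4

Answer: 4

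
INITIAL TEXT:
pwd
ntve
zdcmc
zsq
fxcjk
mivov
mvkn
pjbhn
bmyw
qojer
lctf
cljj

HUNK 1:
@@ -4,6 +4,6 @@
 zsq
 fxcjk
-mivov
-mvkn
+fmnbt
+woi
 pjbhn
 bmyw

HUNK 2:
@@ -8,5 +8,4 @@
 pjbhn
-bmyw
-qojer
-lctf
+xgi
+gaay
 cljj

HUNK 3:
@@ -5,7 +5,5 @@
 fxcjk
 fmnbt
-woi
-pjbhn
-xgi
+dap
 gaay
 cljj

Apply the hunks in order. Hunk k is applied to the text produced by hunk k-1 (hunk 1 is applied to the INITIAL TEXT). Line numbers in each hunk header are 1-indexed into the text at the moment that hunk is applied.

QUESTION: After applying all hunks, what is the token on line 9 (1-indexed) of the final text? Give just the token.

Hunk 1: at line 4 remove [mivov,mvkn] add [fmnbt,woi] -> 12 lines: pwd ntve zdcmc zsq fxcjk fmnbt woi pjbhn bmyw qojer lctf cljj
Hunk 2: at line 8 remove [bmyw,qojer,lctf] add [xgi,gaay] -> 11 lines: pwd ntve zdcmc zsq fxcjk fmnbt woi pjbhn xgi gaay cljj
Hunk 3: at line 5 remove [woi,pjbhn,xgi] add [dap] -> 9 lines: pwd ntve zdcmc zsq fxcjk fmnbt dap gaay cljj
Final line 9: cljj

Answer: cljj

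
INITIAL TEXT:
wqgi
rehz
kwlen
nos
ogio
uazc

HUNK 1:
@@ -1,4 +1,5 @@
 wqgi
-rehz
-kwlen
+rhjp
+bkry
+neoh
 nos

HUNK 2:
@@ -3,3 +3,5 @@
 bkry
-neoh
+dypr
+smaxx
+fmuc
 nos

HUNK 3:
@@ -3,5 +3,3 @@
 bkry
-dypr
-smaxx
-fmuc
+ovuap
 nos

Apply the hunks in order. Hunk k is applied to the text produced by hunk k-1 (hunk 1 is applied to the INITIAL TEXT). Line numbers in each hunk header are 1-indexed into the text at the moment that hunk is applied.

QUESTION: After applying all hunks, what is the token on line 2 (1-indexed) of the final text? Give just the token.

Answer: rhjp

Derivation:
Hunk 1: at line 1 remove [rehz,kwlen] add [rhjp,bkry,neoh] -> 7 lines: wqgi rhjp bkry neoh nos ogio uazc
Hunk 2: at line 3 remove [neoh] add [dypr,smaxx,fmuc] -> 9 lines: wqgi rhjp bkry dypr smaxx fmuc nos ogio uazc
Hunk 3: at line 3 remove [dypr,smaxx,fmuc] add [ovuap] -> 7 lines: wqgi rhjp bkry ovuap nos ogio uazc
Final line 2: rhjp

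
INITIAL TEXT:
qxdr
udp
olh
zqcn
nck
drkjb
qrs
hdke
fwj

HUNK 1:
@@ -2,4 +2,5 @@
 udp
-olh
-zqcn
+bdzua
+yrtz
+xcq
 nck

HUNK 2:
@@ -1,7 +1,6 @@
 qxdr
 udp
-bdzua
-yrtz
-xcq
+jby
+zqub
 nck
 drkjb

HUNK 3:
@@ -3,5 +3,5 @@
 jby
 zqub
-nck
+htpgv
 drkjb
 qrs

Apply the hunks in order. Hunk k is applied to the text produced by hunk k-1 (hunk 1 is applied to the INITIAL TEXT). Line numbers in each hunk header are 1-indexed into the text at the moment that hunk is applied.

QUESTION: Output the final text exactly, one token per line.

Answer: qxdr
udp
jby
zqub
htpgv
drkjb
qrs
hdke
fwj

Derivation:
Hunk 1: at line 2 remove [olh,zqcn] add [bdzua,yrtz,xcq] -> 10 lines: qxdr udp bdzua yrtz xcq nck drkjb qrs hdke fwj
Hunk 2: at line 1 remove [bdzua,yrtz,xcq] add [jby,zqub] -> 9 lines: qxdr udp jby zqub nck drkjb qrs hdke fwj
Hunk 3: at line 3 remove [nck] add [htpgv] -> 9 lines: qxdr udp jby zqub htpgv drkjb qrs hdke fwj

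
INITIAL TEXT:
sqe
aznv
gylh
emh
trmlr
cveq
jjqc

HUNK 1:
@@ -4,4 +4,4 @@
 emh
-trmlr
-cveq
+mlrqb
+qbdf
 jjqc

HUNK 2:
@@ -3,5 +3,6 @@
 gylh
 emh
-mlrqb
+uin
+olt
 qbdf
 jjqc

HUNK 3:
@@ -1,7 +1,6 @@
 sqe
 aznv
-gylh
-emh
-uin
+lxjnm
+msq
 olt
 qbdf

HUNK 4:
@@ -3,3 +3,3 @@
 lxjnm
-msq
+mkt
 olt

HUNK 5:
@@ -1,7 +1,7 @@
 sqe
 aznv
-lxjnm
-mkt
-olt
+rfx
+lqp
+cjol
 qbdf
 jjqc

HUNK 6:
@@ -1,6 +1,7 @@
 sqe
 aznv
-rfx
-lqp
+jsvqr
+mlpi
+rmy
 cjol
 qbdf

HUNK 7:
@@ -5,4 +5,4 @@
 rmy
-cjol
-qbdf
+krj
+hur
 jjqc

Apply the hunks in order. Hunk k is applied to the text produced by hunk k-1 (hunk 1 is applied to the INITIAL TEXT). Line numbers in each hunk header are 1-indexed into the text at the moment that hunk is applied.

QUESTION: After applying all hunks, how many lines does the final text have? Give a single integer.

Answer: 8

Derivation:
Hunk 1: at line 4 remove [trmlr,cveq] add [mlrqb,qbdf] -> 7 lines: sqe aznv gylh emh mlrqb qbdf jjqc
Hunk 2: at line 3 remove [mlrqb] add [uin,olt] -> 8 lines: sqe aznv gylh emh uin olt qbdf jjqc
Hunk 3: at line 1 remove [gylh,emh,uin] add [lxjnm,msq] -> 7 lines: sqe aznv lxjnm msq olt qbdf jjqc
Hunk 4: at line 3 remove [msq] add [mkt] -> 7 lines: sqe aznv lxjnm mkt olt qbdf jjqc
Hunk 5: at line 1 remove [lxjnm,mkt,olt] add [rfx,lqp,cjol] -> 7 lines: sqe aznv rfx lqp cjol qbdf jjqc
Hunk 6: at line 1 remove [rfx,lqp] add [jsvqr,mlpi,rmy] -> 8 lines: sqe aznv jsvqr mlpi rmy cjol qbdf jjqc
Hunk 7: at line 5 remove [cjol,qbdf] add [krj,hur] -> 8 lines: sqe aznv jsvqr mlpi rmy krj hur jjqc
Final line count: 8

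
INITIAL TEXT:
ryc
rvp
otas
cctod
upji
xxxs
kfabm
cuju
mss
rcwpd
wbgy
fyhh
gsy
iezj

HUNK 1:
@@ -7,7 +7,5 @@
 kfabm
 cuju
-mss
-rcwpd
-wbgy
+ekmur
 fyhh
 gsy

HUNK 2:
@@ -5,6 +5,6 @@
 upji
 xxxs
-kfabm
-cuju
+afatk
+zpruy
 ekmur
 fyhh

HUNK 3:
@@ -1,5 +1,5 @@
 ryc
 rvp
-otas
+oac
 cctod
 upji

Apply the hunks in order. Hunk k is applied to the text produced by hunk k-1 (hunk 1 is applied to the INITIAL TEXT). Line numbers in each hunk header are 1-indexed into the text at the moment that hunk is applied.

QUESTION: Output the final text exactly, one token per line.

Answer: ryc
rvp
oac
cctod
upji
xxxs
afatk
zpruy
ekmur
fyhh
gsy
iezj

Derivation:
Hunk 1: at line 7 remove [mss,rcwpd,wbgy] add [ekmur] -> 12 lines: ryc rvp otas cctod upji xxxs kfabm cuju ekmur fyhh gsy iezj
Hunk 2: at line 5 remove [kfabm,cuju] add [afatk,zpruy] -> 12 lines: ryc rvp otas cctod upji xxxs afatk zpruy ekmur fyhh gsy iezj
Hunk 3: at line 1 remove [otas] add [oac] -> 12 lines: ryc rvp oac cctod upji xxxs afatk zpruy ekmur fyhh gsy iezj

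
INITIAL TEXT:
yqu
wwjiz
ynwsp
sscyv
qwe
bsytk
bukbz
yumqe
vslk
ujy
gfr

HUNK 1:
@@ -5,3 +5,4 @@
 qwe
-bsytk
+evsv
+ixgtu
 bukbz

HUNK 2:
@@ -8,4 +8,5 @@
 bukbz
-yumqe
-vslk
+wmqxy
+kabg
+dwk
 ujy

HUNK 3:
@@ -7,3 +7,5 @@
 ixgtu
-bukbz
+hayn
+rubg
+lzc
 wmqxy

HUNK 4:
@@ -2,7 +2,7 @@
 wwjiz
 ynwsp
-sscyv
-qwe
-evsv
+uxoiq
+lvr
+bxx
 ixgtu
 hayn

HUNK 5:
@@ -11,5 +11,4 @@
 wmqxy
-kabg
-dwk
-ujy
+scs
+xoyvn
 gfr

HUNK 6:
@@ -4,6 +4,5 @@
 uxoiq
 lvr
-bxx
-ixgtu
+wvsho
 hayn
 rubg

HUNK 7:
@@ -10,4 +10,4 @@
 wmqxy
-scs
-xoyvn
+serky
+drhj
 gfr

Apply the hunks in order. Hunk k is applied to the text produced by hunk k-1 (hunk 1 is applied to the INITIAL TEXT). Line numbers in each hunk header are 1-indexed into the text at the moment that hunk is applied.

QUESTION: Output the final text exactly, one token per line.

Hunk 1: at line 5 remove [bsytk] add [evsv,ixgtu] -> 12 lines: yqu wwjiz ynwsp sscyv qwe evsv ixgtu bukbz yumqe vslk ujy gfr
Hunk 2: at line 8 remove [yumqe,vslk] add [wmqxy,kabg,dwk] -> 13 lines: yqu wwjiz ynwsp sscyv qwe evsv ixgtu bukbz wmqxy kabg dwk ujy gfr
Hunk 3: at line 7 remove [bukbz] add [hayn,rubg,lzc] -> 15 lines: yqu wwjiz ynwsp sscyv qwe evsv ixgtu hayn rubg lzc wmqxy kabg dwk ujy gfr
Hunk 4: at line 2 remove [sscyv,qwe,evsv] add [uxoiq,lvr,bxx] -> 15 lines: yqu wwjiz ynwsp uxoiq lvr bxx ixgtu hayn rubg lzc wmqxy kabg dwk ujy gfr
Hunk 5: at line 11 remove [kabg,dwk,ujy] add [scs,xoyvn] -> 14 lines: yqu wwjiz ynwsp uxoiq lvr bxx ixgtu hayn rubg lzc wmqxy scs xoyvn gfr
Hunk 6: at line 4 remove [bxx,ixgtu] add [wvsho] -> 13 lines: yqu wwjiz ynwsp uxoiq lvr wvsho hayn rubg lzc wmqxy scs xoyvn gfr
Hunk 7: at line 10 remove [scs,xoyvn] add [serky,drhj] -> 13 lines: yqu wwjiz ynwsp uxoiq lvr wvsho hayn rubg lzc wmqxy serky drhj gfr

Answer: yqu
wwjiz
ynwsp
uxoiq
lvr
wvsho
hayn
rubg
lzc
wmqxy
serky
drhj
gfr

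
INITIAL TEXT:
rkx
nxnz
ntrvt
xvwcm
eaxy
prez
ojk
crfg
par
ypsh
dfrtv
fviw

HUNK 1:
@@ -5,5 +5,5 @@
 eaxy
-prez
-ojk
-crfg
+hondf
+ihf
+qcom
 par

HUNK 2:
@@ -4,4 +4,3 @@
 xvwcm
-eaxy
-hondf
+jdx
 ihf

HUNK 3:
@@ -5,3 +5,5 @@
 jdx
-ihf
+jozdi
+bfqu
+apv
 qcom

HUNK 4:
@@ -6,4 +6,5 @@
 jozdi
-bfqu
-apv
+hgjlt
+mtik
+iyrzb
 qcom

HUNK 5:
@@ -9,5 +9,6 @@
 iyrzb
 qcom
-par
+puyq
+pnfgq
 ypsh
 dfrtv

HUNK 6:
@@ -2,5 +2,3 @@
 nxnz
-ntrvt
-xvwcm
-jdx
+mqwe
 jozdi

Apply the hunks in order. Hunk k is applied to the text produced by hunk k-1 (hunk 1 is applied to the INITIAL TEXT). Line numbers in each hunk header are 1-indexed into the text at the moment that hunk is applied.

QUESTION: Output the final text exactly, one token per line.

Hunk 1: at line 5 remove [prez,ojk,crfg] add [hondf,ihf,qcom] -> 12 lines: rkx nxnz ntrvt xvwcm eaxy hondf ihf qcom par ypsh dfrtv fviw
Hunk 2: at line 4 remove [eaxy,hondf] add [jdx] -> 11 lines: rkx nxnz ntrvt xvwcm jdx ihf qcom par ypsh dfrtv fviw
Hunk 3: at line 5 remove [ihf] add [jozdi,bfqu,apv] -> 13 lines: rkx nxnz ntrvt xvwcm jdx jozdi bfqu apv qcom par ypsh dfrtv fviw
Hunk 4: at line 6 remove [bfqu,apv] add [hgjlt,mtik,iyrzb] -> 14 lines: rkx nxnz ntrvt xvwcm jdx jozdi hgjlt mtik iyrzb qcom par ypsh dfrtv fviw
Hunk 5: at line 9 remove [par] add [puyq,pnfgq] -> 15 lines: rkx nxnz ntrvt xvwcm jdx jozdi hgjlt mtik iyrzb qcom puyq pnfgq ypsh dfrtv fviw
Hunk 6: at line 2 remove [ntrvt,xvwcm,jdx] add [mqwe] -> 13 lines: rkx nxnz mqwe jozdi hgjlt mtik iyrzb qcom puyq pnfgq ypsh dfrtv fviw

Answer: rkx
nxnz
mqwe
jozdi
hgjlt
mtik
iyrzb
qcom
puyq
pnfgq
ypsh
dfrtv
fviw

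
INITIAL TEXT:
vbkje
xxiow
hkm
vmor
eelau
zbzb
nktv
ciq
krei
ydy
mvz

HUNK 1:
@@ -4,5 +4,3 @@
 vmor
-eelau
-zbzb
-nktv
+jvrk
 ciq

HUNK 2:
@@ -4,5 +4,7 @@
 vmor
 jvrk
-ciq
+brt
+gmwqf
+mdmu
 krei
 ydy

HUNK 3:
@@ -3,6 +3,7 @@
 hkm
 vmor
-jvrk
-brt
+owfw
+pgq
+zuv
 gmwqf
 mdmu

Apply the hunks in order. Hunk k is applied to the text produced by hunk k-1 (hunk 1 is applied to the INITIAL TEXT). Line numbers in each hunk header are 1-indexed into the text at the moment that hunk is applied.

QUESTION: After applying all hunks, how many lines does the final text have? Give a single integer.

Answer: 12

Derivation:
Hunk 1: at line 4 remove [eelau,zbzb,nktv] add [jvrk] -> 9 lines: vbkje xxiow hkm vmor jvrk ciq krei ydy mvz
Hunk 2: at line 4 remove [ciq] add [brt,gmwqf,mdmu] -> 11 lines: vbkje xxiow hkm vmor jvrk brt gmwqf mdmu krei ydy mvz
Hunk 3: at line 3 remove [jvrk,brt] add [owfw,pgq,zuv] -> 12 lines: vbkje xxiow hkm vmor owfw pgq zuv gmwqf mdmu krei ydy mvz
Final line count: 12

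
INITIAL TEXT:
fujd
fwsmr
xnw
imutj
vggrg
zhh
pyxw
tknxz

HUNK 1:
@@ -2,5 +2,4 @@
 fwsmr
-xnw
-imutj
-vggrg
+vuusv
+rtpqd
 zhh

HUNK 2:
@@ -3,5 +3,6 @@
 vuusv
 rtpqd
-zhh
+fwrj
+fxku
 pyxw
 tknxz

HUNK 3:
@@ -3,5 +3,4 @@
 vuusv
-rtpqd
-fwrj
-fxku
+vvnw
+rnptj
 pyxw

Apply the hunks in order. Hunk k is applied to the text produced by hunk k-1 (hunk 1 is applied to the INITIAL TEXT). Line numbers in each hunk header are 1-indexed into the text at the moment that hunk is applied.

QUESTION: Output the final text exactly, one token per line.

Answer: fujd
fwsmr
vuusv
vvnw
rnptj
pyxw
tknxz

Derivation:
Hunk 1: at line 2 remove [xnw,imutj,vggrg] add [vuusv,rtpqd] -> 7 lines: fujd fwsmr vuusv rtpqd zhh pyxw tknxz
Hunk 2: at line 3 remove [zhh] add [fwrj,fxku] -> 8 lines: fujd fwsmr vuusv rtpqd fwrj fxku pyxw tknxz
Hunk 3: at line 3 remove [rtpqd,fwrj,fxku] add [vvnw,rnptj] -> 7 lines: fujd fwsmr vuusv vvnw rnptj pyxw tknxz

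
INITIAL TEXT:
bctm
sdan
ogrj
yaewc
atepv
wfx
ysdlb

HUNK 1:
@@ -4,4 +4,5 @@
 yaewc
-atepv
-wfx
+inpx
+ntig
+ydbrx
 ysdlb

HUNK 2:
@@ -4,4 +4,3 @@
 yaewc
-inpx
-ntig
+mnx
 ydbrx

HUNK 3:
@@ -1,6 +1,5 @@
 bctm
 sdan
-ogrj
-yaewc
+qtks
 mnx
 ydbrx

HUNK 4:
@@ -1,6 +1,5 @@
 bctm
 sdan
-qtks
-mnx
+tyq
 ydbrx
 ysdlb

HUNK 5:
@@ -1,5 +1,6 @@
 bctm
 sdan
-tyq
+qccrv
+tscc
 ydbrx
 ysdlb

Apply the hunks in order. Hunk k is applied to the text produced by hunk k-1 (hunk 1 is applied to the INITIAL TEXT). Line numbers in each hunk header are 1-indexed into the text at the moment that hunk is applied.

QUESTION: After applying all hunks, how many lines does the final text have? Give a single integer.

Answer: 6

Derivation:
Hunk 1: at line 4 remove [atepv,wfx] add [inpx,ntig,ydbrx] -> 8 lines: bctm sdan ogrj yaewc inpx ntig ydbrx ysdlb
Hunk 2: at line 4 remove [inpx,ntig] add [mnx] -> 7 lines: bctm sdan ogrj yaewc mnx ydbrx ysdlb
Hunk 3: at line 1 remove [ogrj,yaewc] add [qtks] -> 6 lines: bctm sdan qtks mnx ydbrx ysdlb
Hunk 4: at line 1 remove [qtks,mnx] add [tyq] -> 5 lines: bctm sdan tyq ydbrx ysdlb
Hunk 5: at line 1 remove [tyq] add [qccrv,tscc] -> 6 lines: bctm sdan qccrv tscc ydbrx ysdlb
Final line count: 6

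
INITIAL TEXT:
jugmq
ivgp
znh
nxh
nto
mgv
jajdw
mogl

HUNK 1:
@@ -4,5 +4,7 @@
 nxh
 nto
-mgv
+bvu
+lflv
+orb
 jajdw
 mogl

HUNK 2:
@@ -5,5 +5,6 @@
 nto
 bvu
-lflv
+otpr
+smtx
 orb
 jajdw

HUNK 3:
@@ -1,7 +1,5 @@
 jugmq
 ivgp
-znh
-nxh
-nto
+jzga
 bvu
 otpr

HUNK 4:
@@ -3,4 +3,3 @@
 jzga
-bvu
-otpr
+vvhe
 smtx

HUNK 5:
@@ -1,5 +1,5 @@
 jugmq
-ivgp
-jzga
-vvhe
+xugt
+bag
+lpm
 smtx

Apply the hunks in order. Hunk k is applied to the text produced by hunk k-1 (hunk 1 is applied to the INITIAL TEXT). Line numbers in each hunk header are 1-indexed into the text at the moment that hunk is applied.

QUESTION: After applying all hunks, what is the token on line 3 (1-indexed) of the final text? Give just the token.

Hunk 1: at line 4 remove [mgv] add [bvu,lflv,orb] -> 10 lines: jugmq ivgp znh nxh nto bvu lflv orb jajdw mogl
Hunk 2: at line 5 remove [lflv] add [otpr,smtx] -> 11 lines: jugmq ivgp znh nxh nto bvu otpr smtx orb jajdw mogl
Hunk 3: at line 1 remove [znh,nxh,nto] add [jzga] -> 9 lines: jugmq ivgp jzga bvu otpr smtx orb jajdw mogl
Hunk 4: at line 3 remove [bvu,otpr] add [vvhe] -> 8 lines: jugmq ivgp jzga vvhe smtx orb jajdw mogl
Hunk 5: at line 1 remove [ivgp,jzga,vvhe] add [xugt,bag,lpm] -> 8 lines: jugmq xugt bag lpm smtx orb jajdw mogl
Final line 3: bag

Answer: bag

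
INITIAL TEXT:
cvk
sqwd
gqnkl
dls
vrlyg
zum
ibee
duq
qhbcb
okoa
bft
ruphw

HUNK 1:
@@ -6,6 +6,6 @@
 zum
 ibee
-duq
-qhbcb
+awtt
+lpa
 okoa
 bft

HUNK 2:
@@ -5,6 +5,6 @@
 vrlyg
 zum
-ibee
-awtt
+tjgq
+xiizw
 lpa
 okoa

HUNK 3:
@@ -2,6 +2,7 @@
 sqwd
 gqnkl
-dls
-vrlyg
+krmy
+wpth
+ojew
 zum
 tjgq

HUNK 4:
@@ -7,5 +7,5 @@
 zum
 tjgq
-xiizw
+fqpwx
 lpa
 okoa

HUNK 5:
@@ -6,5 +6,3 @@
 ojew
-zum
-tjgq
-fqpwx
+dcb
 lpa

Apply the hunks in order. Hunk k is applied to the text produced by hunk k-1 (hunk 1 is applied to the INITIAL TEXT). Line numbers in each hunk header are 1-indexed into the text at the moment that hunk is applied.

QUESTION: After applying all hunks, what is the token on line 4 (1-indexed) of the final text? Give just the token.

Hunk 1: at line 6 remove [duq,qhbcb] add [awtt,lpa] -> 12 lines: cvk sqwd gqnkl dls vrlyg zum ibee awtt lpa okoa bft ruphw
Hunk 2: at line 5 remove [ibee,awtt] add [tjgq,xiizw] -> 12 lines: cvk sqwd gqnkl dls vrlyg zum tjgq xiizw lpa okoa bft ruphw
Hunk 3: at line 2 remove [dls,vrlyg] add [krmy,wpth,ojew] -> 13 lines: cvk sqwd gqnkl krmy wpth ojew zum tjgq xiizw lpa okoa bft ruphw
Hunk 4: at line 7 remove [xiizw] add [fqpwx] -> 13 lines: cvk sqwd gqnkl krmy wpth ojew zum tjgq fqpwx lpa okoa bft ruphw
Hunk 5: at line 6 remove [zum,tjgq,fqpwx] add [dcb] -> 11 lines: cvk sqwd gqnkl krmy wpth ojew dcb lpa okoa bft ruphw
Final line 4: krmy

Answer: krmy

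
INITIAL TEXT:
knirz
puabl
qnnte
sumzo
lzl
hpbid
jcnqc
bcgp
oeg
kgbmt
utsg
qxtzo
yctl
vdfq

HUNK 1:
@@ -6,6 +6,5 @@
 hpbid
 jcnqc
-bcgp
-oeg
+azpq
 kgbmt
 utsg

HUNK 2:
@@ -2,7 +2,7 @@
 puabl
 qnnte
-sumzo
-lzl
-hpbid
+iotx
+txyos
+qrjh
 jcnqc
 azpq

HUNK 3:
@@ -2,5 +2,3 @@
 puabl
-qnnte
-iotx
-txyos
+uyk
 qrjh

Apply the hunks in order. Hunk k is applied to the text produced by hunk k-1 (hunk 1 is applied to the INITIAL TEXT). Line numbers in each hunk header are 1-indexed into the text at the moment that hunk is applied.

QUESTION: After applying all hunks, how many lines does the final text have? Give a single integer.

Answer: 11

Derivation:
Hunk 1: at line 6 remove [bcgp,oeg] add [azpq] -> 13 lines: knirz puabl qnnte sumzo lzl hpbid jcnqc azpq kgbmt utsg qxtzo yctl vdfq
Hunk 2: at line 2 remove [sumzo,lzl,hpbid] add [iotx,txyos,qrjh] -> 13 lines: knirz puabl qnnte iotx txyos qrjh jcnqc azpq kgbmt utsg qxtzo yctl vdfq
Hunk 3: at line 2 remove [qnnte,iotx,txyos] add [uyk] -> 11 lines: knirz puabl uyk qrjh jcnqc azpq kgbmt utsg qxtzo yctl vdfq
Final line count: 11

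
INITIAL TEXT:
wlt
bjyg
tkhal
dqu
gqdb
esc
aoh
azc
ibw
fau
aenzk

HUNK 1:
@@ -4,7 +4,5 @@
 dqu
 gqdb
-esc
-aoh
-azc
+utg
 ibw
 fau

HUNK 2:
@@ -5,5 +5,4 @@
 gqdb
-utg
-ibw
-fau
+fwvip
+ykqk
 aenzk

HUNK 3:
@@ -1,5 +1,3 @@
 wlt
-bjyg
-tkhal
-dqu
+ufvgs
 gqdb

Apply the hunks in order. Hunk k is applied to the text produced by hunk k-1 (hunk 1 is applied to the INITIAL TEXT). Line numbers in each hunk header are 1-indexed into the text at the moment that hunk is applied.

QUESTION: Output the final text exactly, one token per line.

Hunk 1: at line 4 remove [esc,aoh,azc] add [utg] -> 9 lines: wlt bjyg tkhal dqu gqdb utg ibw fau aenzk
Hunk 2: at line 5 remove [utg,ibw,fau] add [fwvip,ykqk] -> 8 lines: wlt bjyg tkhal dqu gqdb fwvip ykqk aenzk
Hunk 3: at line 1 remove [bjyg,tkhal,dqu] add [ufvgs] -> 6 lines: wlt ufvgs gqdb fwvip ykqk aenzk

Answer: wlt
ufvgs
gqdb
fwvip
ykqk
aenzk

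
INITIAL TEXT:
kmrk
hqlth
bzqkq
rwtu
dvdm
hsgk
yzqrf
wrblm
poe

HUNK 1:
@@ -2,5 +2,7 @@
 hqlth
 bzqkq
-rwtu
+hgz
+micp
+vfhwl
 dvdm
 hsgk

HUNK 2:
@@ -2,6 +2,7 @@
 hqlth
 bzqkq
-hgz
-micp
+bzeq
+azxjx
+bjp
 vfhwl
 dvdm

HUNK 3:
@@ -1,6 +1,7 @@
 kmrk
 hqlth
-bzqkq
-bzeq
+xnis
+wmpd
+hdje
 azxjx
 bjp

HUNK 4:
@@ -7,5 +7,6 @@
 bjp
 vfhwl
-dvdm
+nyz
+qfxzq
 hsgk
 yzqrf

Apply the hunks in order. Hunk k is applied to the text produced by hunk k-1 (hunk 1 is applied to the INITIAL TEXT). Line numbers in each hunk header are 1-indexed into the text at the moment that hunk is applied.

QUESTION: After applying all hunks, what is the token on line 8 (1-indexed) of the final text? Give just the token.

Answer: vfhwl

Derivation:
Hunk 1: at line 2 remove [rwtu] add [hgz,micp,vfhwl] -> 11 lines: kmrk hqlth bzqkq hgz micp vfhwl dvdm hsgk yzqrf wrblm poe
Hunk 2: at line 2 remove [hgz,micp] add [bzeq,azxjx,bjp] -> 12 lines: kmrk hqlth bzqkq bzeq azxjx bjp vfhwl dvdm hsgk yzqrf wrblm poe
Hunk 3: at line 1 remove [bzqkq,bzeq] add [xnis,wmpd,hdje] -> 13 lines: kmrk hqlth xnis wmpd hdje azxjx bjp vfhwl dvdm hsgk yzqrf wrblm poe
Hunk 4: at line 7 remove [dvdm] add [nyz,qfxzq] -> 14 lines: kmrk hqlth xnis wmpd hdje azxjx bjp vfhwl nyz qfxzq hsgk yzqrf wrblm poe
Final line 8: vfhwl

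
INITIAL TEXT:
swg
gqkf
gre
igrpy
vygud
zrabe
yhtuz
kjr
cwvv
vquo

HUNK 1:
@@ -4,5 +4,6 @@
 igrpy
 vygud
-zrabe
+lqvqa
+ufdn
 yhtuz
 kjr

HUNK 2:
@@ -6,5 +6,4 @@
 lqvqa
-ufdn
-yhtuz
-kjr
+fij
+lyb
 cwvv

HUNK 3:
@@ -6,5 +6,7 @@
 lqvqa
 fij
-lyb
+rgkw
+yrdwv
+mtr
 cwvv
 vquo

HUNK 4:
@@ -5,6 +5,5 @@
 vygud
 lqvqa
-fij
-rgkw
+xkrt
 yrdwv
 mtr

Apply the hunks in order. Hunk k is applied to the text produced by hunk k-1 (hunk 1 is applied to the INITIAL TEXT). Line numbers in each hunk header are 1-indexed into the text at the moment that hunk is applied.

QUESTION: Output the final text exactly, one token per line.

Hunk 1: at line 4 remove [zrabe] add [lqvqa,ufdn] -> 11 lines: swg gqkf gre igrpy vygud lqvqa ufdn yhtuz kjr cwvv vquo
Hunk 2: at line 6 remove [ufdn,yhtuz,kjr] add [fij,lyb] -> 10 lines: swg gqkf gre igrpy vygud lqvqa fij lyb cwvv vquo
Hunk 3: at line 6 remove [lyb] add [rgkw,yrdwv,mtr] -> 12 lines: swg gqkf gre igrpy vygud lqvqa fij rgkw yrdwv mtr cwvv vquo
Hunk 4: at line 5 remove [fij,rgkw] add [xkrt] -> 11 lines: swg gqkf gre igrpy vygud lqvqa xkrt yrdwv mtr cwvv vquo

Answer: swg
gqkf
gre
igrpy
vygud
lqvqa
xkrt
yrdwv
mtr
cwvv
vquo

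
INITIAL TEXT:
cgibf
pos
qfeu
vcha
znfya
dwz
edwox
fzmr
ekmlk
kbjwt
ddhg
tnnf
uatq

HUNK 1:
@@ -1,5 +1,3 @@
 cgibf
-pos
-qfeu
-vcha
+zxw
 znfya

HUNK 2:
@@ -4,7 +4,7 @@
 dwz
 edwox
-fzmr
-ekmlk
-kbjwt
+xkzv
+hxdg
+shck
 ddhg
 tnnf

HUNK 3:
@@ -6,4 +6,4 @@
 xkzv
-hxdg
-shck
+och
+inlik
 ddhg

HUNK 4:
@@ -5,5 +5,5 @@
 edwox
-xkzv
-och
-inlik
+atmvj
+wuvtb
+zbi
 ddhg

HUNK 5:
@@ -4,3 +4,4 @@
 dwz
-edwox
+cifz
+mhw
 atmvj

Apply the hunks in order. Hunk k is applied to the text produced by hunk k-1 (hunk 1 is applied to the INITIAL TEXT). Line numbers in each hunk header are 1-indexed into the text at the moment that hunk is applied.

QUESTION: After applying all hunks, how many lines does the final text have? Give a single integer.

Answer: 12

Derivation:
Hunk 1: at line 1 remove [pos,qfeu,vcha] add [zxw] -> 11 lines: cgibf zxw znfya dwz edwox fzmr ekmlk kbjwt ddhg tnnf uatq
Hunk 2: at line 4 remove [fzmr,ekmlk,kbjwt] add [xkzv,hxdg,shck] -> 11 lines: cgibf zxw znfya dwz edwox xkzv hxdg shck ddhg tnnf uatq
Hunk 3: at line 6 remove [hxdg,shck] add [och,inlik] -> 11 lines: cgibf zxw znfya dwz edwox xkzv och inlik ddhg tnnf uatq
Hunk 4: at line 5 remove [xkzv,och,inlik] add [atmvj,wuvtb,zbi] -> 11 lines: cgibf zxw znfya dwz edwox atmvj wuvtb zbi ddhg tnnf uatq
Hunk 5: at line 4 remove [edwox] add [cifz,mhw] -> 12 lines: cgibf zxw znfya dwz cifz mhw atmvj wuvtb zbi ddhg tnnf uatq
Final line count: 12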